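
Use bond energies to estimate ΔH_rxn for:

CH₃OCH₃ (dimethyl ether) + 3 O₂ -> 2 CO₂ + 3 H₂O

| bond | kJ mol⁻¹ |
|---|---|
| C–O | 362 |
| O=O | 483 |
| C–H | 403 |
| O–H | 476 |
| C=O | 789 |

ΔH ≈ −1421 kJ

Bonds broken (reactants):
  C–H: 6 × 403 = 2418
  C–O: 2 × 362 = 724
  O=O: 3 × 483 = 1449
  Σ(broken) = 4591 kJ
Bonds formed (products):
  C=O: 4 × 789 = 3156
  O–H: 6 × 476 = 2856
  Σ(formed) = 6012 kJ
ΔH = Σ(broken) − Σ(formed) = 4591 − 6012 = −1421 kJ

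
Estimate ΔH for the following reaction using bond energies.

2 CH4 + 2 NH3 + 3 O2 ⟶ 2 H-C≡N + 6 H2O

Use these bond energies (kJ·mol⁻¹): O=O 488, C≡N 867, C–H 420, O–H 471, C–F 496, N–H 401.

ΔH ≈ −996 kJ

Bonds broken (reactants):
  C–H: 8 × 420 = 3360
  N–H: 6 × 401 = 2406
  O=O: 3 × 488 = 1464
  Σ(broken) = 7230 kJ
Bonds formed (products):
  C≡N: 2 × 867 = 1734
  C–H: 2 × 420 = 840
  O–H: 12 × 471 = 5652
  Σ(formed) = 8226 kJ
ΔH = Σ(broken) − Σ(formed) = 7230 − 8226 = −996 kJ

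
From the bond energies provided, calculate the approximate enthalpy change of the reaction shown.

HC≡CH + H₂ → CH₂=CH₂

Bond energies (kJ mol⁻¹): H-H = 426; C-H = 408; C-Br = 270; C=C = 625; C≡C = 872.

Bonds broken (reactants):
  C≡C: 1 × 872 = 872
  C-H: 2 × 408 = 816
  H-H: 1 × 426 = 426
  Σ(broken) = 2114 kJ
Bonds formed (products):
  C-H: 4 × 408 = 1632
  C=C: 1 × 625 = 625
  Σ(formed) = 2257 kJ
ΔH = Σ(broken) − Σ(formed) = 2114 − 2257 = −143 kJ

ΔH ≈ −143 kJ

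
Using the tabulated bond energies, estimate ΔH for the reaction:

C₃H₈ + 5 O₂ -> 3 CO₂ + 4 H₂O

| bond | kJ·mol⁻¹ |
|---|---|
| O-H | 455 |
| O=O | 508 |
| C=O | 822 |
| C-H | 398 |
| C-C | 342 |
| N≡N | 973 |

Bonds broken (reactants):
  C-C: 2 × 342 = 684
  C-H: 8 × 398 = 3184
  O=O: 5 × 508 = 2540
  Σ(broken) = 6408 kJ
Bonds formed (products):
  C=O: 6 × 822 = 4932
  O-H: 8 × 455 = 3640
  Σ(formed) = 8572 kJ
ΔH = Σ(broken) − Σ(formed) = 6408 − 8572 = −2164 kJ

ΔH ≈ −2164 kJ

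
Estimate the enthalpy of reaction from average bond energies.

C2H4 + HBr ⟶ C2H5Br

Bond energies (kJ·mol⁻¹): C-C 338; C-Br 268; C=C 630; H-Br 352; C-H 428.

ΔH ≈ −52 kJ

Bonds broken (reactants):
  C-H: 4 × 428 = 1712
  C=C: 1 × 630 = 630
  H-Br: 1 × 352 = 352
  Σ(broken) = 2694 kJ
Bonds formed (products):
  C-Br: 1 × 268 = 268
  C-C: 1 × 338 = 338
  C-H: 5 × 428 = 2140
  Σ(formed) = 2746 kJ
ΔH = Σ(broken) − Σ(formed) = 2694 − 2746 = −52 kJ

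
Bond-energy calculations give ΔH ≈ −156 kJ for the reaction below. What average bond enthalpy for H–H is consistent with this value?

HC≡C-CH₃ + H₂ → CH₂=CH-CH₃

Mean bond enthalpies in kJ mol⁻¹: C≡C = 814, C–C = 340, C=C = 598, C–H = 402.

Let D be the H–H bond energy.
Σ(broken) = 1×814 + 1×340 + 4×402 + 1×D = 2762 + D
Σ(formed) = 1×340 + 6×402 + 1×598 = 3350
ΔH = Σ(broken) − Σ(formed) = (2762 + D) − (3350) = −588 + D
Setting this equal to −156 kJ gives D = 432 kJ/mol.

D(H–H) ≈ 432 kJ/mol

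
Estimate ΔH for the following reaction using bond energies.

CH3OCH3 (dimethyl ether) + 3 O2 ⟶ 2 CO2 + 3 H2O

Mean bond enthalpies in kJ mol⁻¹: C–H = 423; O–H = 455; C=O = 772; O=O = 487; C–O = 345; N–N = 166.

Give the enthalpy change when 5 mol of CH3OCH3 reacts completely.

Bonds broken (reactants):
  C–H: 6 × 423 = 2538
  C–O: 2 × 345 = 690
  O=O: 3 × 487 = 1461
  Σ(broken) = 4689 kJ
Bonds formed (products):
  C=O: 4 × 772 = 3088
  O–H: 6 × 455 = 2730
  Σ(formed) = 5818 kJ
ΔH = Σ(broken) − Σ(formed) = 4689 − 5818 = −1129 kJ
For 5× the reaction as written: 5 × (−1129) = −5645 kJ

ΔH = −5645 kJ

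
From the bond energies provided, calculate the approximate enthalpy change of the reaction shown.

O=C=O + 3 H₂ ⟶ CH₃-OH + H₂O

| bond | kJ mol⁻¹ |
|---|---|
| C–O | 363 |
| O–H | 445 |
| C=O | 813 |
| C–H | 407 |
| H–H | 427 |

Bonds broken (reactants):
  C=O: 2 × 813 = 1626
  H–H: 3 × 427 = 1281
  Σ(broken) = 2907 kJ
Bonds formed (products):
  C–H: 3 × 407 = 1221
  C–O: 1 × 363 = 363
  O–H: 3 × 445 = 1335
  Σ(formed) = 2919 kJ
ΔH = Σ(broken) − Σ(formed) = 2907 − 2919 = −12 kJ

ΔH ≈ −12 kJ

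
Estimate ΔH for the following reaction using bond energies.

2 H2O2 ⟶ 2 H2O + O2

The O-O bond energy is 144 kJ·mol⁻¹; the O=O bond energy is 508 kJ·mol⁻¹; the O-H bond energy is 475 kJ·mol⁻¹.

Bonds broken (reactants):
  O-H: 4 × 475 = 1900
  O-O: 2 × 144 = 288
  Σ(broken) = 2188 kJ
Bonds formed (products):
  O-H: 4 × 475 = 1900
  O=O: 1 × 508 = 508
  Σ(formed) = 2408 kJ
ΔH = Σ(broken) − Σ(formed) = 2188 − 2408 = −220 kJ

ΔH ≈ −220 kJ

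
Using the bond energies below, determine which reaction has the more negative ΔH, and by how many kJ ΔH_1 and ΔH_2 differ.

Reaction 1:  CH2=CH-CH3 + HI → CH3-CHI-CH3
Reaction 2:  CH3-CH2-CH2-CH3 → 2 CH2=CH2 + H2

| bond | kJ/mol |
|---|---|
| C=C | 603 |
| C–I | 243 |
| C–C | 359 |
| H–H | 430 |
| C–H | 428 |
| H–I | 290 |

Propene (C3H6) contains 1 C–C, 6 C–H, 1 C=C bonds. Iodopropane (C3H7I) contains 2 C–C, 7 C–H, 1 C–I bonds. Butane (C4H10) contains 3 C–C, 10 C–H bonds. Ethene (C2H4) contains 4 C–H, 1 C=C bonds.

Reaction 1, by 434 kJ

Reaction 1:
  Bonds broken (reactants):
    C–C: 1 × 359 = 359
    C–H: 6 × 428 = 2568
    C=C: 1 × 603 = 603
    H–I: 1 × 290 = 290
    Σ(broken) = 3820 kJ
  Bonds formed (products):
    C–C: 2 × 359 = 718
    C–H: 7 × 428 = 2996
    C–I: 1 × 243 = 243
    Σ(formed) = 3957 kJ
  ΔH_1 = 3820 − 3957 = −137 kJ
Reaction 2:
  Bonds broken (reactants):
    C–C: 3 × 359 = 1077
    C–H: 10 × 428 = 4280
    Σ(broken) = 5357 kJ
  Bonds formed (products):
    C–H: 8 × 428 = 3424
    C=C: 2 × 603 = 1206
    H–H: 1 × 430 = 430
    Σ(formed) = 5060 kJ
  ΔH_2 = 5357 − 5060 = +297 kJ
ΔH_1 − ΔH_2 = −434 kJ, so reaction 1 has the more negative ΔH; |ΔH_1 − ΔH_2| = 434 kJ.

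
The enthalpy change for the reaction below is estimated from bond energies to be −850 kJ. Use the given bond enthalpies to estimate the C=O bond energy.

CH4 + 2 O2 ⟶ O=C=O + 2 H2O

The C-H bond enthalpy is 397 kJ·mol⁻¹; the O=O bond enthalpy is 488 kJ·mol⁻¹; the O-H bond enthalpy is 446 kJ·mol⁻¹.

D(C=O) ≈ 815 kJ/mol

Let D be the C=O bond energy.
Σ(broken) = 4×397 + 2×488 = 2564
Σ(formed) = 2×D + 4×446 = 1784 + 2D
ΔH = Σ(broken) − Σ(formed) = (2564) − (1784 + 2D) = +780 − 2D
Setting this equal to −850 kJ gives 2D = 1630, so D = 815 kJ/mol.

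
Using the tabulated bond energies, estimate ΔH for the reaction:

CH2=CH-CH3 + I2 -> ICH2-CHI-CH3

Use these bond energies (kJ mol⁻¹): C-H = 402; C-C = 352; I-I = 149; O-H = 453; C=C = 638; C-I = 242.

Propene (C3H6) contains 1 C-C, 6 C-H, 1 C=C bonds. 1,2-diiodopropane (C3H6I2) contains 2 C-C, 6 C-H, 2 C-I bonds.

ΔH ≈ −49 kJ

Bonds broken (reactants):
  C-C: 1 × 352 = 352
  C-H: 6 × 402 = 2412
  C=C: 1 × 638 = 638
  I-I: 1 × 149 = 149
  Σ(broken) = 3551 kJ
Bonds formed (products):
  C-C: 2 × 352 = 704
  C-H: 6 × 402 = 2412
  C-I: 2 × 242 = 484
  Σ(formed) = 3600 kJ
ΔH = Σ(broken) − Σ(formed) = 3551 − 3600 = −49 kJ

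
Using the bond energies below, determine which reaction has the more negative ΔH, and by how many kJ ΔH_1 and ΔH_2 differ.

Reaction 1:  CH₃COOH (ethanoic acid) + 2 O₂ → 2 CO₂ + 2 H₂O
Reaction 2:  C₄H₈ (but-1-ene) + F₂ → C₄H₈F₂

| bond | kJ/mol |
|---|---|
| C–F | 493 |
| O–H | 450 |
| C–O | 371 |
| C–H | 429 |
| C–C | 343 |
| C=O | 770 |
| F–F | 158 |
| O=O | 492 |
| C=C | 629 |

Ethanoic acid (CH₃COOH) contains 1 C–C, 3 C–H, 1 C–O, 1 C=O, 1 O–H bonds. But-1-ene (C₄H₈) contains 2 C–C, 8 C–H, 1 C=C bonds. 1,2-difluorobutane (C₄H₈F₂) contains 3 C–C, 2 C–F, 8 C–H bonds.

Reaction 1:
  Bonds broken (reactants):
    C–C: 1 × 343 = 343
    C–H: 3 × 429 = 1287
    C–O: 1 × 371 = 371
    C=O: 1 × 770 = 770
    O–H: 1 × 450 = 450
    O=O: 2 × 492 = 984
    Σ(broken) = 4205 kJ
  Bonds formed (products):
    C=O: 4 × 770 = 3080
    O–H: 4 × 450 = 1800
    Σ(formed) = 4880 kJ
  ΔH_1 = 4205 − 4880 = −675 kJ
Reaction 2:
  Bonds broken (reactants):
    C–C: 2 × 343 = 686
    C–H: 8 × 429 = 3432
    C=C: 1 × 629 = 629
    F–F: 1 × 158 = 158
    Σ(broken) = 4905 kJ
  Bonds formed (products):
    C–C: 3 × 343 = 1029
    C–F: 2 × 493 = 986
    C–H: 8 × 429 = 3432
    Σ(formed) = 5447 kJ
  ΔH_2 = 4905 − 5447 = −542 kJ
ΔH_1 − ΔH_2 = −133 kJ, so reaction 1 has the more negative ΔH; |ΔH_1 − ΔH_2| = 133 kJ.

Reaction 1, by 133 kJ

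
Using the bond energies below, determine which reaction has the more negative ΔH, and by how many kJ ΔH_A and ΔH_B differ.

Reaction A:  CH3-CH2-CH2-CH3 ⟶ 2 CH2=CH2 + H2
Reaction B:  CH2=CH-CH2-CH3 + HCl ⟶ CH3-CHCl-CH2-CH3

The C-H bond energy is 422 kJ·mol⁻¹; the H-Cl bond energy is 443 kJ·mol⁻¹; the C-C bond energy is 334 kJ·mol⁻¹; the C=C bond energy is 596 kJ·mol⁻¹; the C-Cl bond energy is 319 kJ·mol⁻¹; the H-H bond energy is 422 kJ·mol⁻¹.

Reaction B, by 268 kJ

Reaction A:
  Bonds broken (reactants):
    C-C: 3 × 334 = 1002
    C-H: 10 × 422 = 4220
    Σ(broken) = 5222 kJ
  Bonds formed (products):
    C-H: 8 × 422 = 3376
    C=C: 2 × 596 = 1192
    H-H: 1 × 422 = 422
    Σ(formed) = 4990 kJ
  ΔH_A = 5222 − 4990 = +232 kJ
Reaction B:
  Bonds broken (reactants):
    C-C: 2 × 334 = 668
    C-H: 8 × 422 = 3376
    C=C: 1 × 596 = 596
    H-Cl: 1 × 443 = 443
    Σ(broken) = 5083 kJ
  Bonds formed (products):
    C-C: 3 × 334 = 1002
    C-Cl: 1 × 319 = 319
    C-H: 9 × 422 = 3798
    Σ(formed) = 5119 kJ
  ΔH_B = 5083 − 5119 = −36 kJ
ΔH_A − ΔH_B = +268 kJ, so reaction B has the more negative ΔH; |ΔH_A − ΔH_B| = 268 kJ.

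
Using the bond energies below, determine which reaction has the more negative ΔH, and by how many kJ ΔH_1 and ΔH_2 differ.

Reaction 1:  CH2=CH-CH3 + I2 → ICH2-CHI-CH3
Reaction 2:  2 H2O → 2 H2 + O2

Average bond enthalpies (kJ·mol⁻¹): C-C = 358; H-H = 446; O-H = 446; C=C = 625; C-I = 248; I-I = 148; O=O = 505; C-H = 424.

Reaction 1:
  Bonds broken (reactants):
    C-C: 1 × 358 = 358
    C-H: 6 × 424 = 2544
    C=C: 1 × 625 = 625
    I-I: 1 × 148 = 148
    Σ(broken) = 3675 kJ
  Bonds formed (products):
    C-C: 2 × 358 = 716
    C-H: 6 × 424 = 2544
    C-I: 2 × 248 = 496
    Σ(formed) = 3756 kJ
  ΔH_1 = 3675 − 3756 = −81 kJ
Reaction 2:
  Bonds broken (reactants):
    O-H: 4 × 446 = 1784
    Σ(broken) = 1784 kJ
  Bonds formed (products):
    H-H: 2 × 446 = 892
    O=O: 1 × 505 = 505
    Σ(formed) = 1397 kJ
  ΔH_2 = 1784 − 1397 = +387 kJ
ΔH_1 − ΔH_2 = −468 kJ, so reaction 1 has the more negative ΔH; |ΔH_1 − ΔH_2| = 468 kJ.

Reaction 1, by 468 kJ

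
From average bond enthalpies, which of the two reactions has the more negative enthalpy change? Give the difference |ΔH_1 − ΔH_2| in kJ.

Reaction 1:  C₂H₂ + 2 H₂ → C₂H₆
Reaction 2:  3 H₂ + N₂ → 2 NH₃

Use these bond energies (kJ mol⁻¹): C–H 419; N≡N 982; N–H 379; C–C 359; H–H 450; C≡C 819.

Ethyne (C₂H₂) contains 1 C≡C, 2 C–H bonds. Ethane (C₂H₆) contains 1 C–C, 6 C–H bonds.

Reaction 1, by 374 kJ

Reaction 1:
  Bonds broken (reactants):
    C≡C: 1 × 819 = 819
    C–H: 2 × 419 = 838
    H–H: 2 × 450 = 900
    Σ(broken) = 2557 kJ
  Bonds formed (products):
    C–C: 1 × 359 = 359
    C–H: 6 × 419 = 2514
    Σ(formed) = 2873 kJ
  ΔH_1 = 2557 − 2873 = −316 kJ
Reaction 2:
  Bonds broken (reactants):
    H–H: 3 × 450 = 1350
    N≡N: 1 × 982 = 982
    Σ(broken) = 2332 kJ
  Bonds formed (products):
    N–H: 6 × 379 = 2274
    Σ(formed) = 2274 kJ
  ΔH_2 = 2332 − 2274 = +58 kJ
ΔH_1 − ΔH_2 = −374 kJ, so reaction 1 has the more negative ΔH; |ΔH_1 − ΔH_2| = 374 kJ.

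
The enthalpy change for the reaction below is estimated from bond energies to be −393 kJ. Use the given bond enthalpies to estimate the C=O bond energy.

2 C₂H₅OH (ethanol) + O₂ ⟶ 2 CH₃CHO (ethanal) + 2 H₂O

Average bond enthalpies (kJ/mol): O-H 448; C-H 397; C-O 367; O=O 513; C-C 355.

Let D be the C=O bond energy.
Σ(broken) = 2×355 + 10×397 + 2×367 + 2×448 + 1×513 = 6823
Σ(formed) = 2×355 + 8×397 + 2×D + 4×448 = 5678 + 2D
ΔH = Σ(broken) − Σ(formed) = (6823) − (5678 + 2D) = +1145 − 2D
Setting this equal to −393 kJ gives 2D = 1538, so D = 769 kJ/mol.

D(C=O) ≈ 769 kJ/mol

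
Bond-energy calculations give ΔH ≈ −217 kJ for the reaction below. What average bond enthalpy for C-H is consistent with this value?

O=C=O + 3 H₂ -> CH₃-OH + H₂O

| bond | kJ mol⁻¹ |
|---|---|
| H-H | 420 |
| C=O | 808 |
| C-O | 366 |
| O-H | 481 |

Let D be the C-H bond energy.
Σ(broken) = 2×808 + 3×420 = 2876
Σ(formed) = 3×D + 1×366 + 3×481 = 1809 + 3D
ΔH = Σ(broken) − Σ(formed) = (2876) − (1809 + 3D) = +1067 − 3D
Setting this equal to −217 kJ gives 3D = 1284, so D = 428 kJ/mol.

D(C-H) ≈ 428 kJ/mol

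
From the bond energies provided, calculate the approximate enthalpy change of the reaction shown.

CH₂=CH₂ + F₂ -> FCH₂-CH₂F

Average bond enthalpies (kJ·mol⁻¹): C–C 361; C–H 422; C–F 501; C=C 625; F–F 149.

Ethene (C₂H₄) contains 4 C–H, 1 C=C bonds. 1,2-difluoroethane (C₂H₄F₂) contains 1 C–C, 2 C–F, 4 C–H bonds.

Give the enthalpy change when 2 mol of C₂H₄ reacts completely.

ΔH = −1178 kJ

Bonds broken (reactants):
  C–H: 4 × 422 = 1688
  C=C: 1 × 625 = 625
  F–F: 1 × 149 = 149
  Σ(broken) = 2462 kJ
Bonds formed (products):
  C–C: 1 × 361 = 361
  C–F: 2 × 501 = 1002
  C–H: 4 × 422 = 1688
  Σ(formed) = 3051 kJ
ΔH = Σ(broken) − Σ(formed) = 2462 − 3051 = −589 kJ
For 2× the reaction as written: 2 × (−589) = −1178 kJ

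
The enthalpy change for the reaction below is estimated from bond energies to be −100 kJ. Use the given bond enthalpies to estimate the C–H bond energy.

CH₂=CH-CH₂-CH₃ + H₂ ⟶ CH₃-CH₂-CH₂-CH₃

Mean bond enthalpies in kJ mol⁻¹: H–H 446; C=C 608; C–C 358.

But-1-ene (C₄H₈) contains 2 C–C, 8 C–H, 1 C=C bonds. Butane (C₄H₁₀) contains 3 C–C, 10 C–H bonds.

D(C–H) ≈ 398 kJ/mol

Let D be the C–H bond energy.
Σ(broken) = 2×358 + 8×D + 1×608 + 1×446 = 1770 + 8D
Σ(formed) = 3×358 + 10×D = 1074 + 10D
ΔH = Σ(broken) − Σ(formed) = (1770 + 8D) − (1074 + 10D) = +696 − 2D
Setting this equal to −100 kJ gives 2D = 796, so D = 398 kJ/mol.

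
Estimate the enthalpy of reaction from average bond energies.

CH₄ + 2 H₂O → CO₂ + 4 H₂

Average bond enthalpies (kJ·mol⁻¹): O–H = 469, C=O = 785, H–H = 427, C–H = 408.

Bonds broken (reactants):
  C–H: 4 × 408 = 1632
  O–H: 4 × 469 = 1876
  Σ(broken) = 3508 kJ
Bonds formed (products):
  C=O: 2 × 785 = 1570
  H–H: 4 × 427 = 1708
  Σ(formed) = 3278 kJ
ΔH = Σ(broken) − Σ(formed) = 3508 − 3278 = +230 kJ

ΔH ≈ +230 kJ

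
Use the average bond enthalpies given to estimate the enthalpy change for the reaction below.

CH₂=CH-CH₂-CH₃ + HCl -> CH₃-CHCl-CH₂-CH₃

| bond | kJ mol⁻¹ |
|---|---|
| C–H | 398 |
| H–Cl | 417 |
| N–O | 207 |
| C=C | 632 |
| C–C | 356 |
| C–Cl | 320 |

ΔH ≈ −25 kJ

Bonds broken (reactants):
  C–C: 2 × 356 = 712
  C–H: 8 × 398 = 3184
  C=C: 1 × 632 = 632
  H–Cl: 1 × 417 = 417
  Σ(broken) = 4945 kJ
Bonds formed (products):
  C–C: 3 × 356 = 1068
  C–Cl: 1 × 320 = 320
  C–H: 9 × 398 = 3582
  Σ(formed) = 4970 kJ
ΔH = Σ(broken) − Σ(formed) = 4945 − 4970 = −25 kJ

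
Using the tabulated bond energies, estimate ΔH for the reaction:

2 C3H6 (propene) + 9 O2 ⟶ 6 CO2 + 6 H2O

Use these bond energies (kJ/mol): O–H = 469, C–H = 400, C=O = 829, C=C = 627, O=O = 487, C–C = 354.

Bonds broken (reactants):
  C–C: 2 × 354 = 708
  C–H: 12 × 400 = 4800
  C=C: 2 × 627 = 1254
  O=O: 9 × 487 = 4383
  Σ(broken) = 11145 kJ
Bonds formed (products):
  C=O: 12 × 829 = 9948
  O–H: 12 × 469 = 5628
  Σ(formed) = 15576 kJ
ΔH = Σ(broken) − Σ(formed) = 11145 − 15576 = −4431 kJ

ΔH ≈ −4431 kJ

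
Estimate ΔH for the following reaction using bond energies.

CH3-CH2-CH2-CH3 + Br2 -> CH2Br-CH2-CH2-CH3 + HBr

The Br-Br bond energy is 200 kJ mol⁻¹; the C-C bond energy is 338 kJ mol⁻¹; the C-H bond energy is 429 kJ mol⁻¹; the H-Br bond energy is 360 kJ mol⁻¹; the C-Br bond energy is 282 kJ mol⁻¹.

ΔH ≈ −13 kJ

Bonds broken (reactants):
  Br-Br: 1 × 200 = 200
  C-C: 3 × 338 = 1014
  C-H: 10 × 429 = 4290
  Σ(broken) = 5504 kJ
Bonds formed (products):
  C-Br: 1 × 282 = 282
  C-C: 3 × 338 = 1014
  C-H: 9 × 429 = 3861
  H-Br: 1 × 360 = 360
  Σ(formed) = 5517 kJ
ΔH = Σ(broken) − Σ(formed) = 5504 − 5517 = −13 kJ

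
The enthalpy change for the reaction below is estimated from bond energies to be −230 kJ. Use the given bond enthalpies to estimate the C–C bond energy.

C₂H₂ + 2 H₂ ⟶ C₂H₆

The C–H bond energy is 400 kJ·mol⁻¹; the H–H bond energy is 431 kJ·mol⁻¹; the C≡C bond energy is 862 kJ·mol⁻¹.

D(C–C) ≈ 354 kJ/mol

Let D be the C–C bond energy.
Σ(broken) = 1×862 + 2×400 + 2×431 = 2524
Σ(formed) = 1×D + 6×400 = 2400 + D
ΔH = Σ(broken) − Σ(formed) = (2524) − (2400 + D) = +124 − D
Setting this equal to −230 kJ gives D = 354 kJ/mol.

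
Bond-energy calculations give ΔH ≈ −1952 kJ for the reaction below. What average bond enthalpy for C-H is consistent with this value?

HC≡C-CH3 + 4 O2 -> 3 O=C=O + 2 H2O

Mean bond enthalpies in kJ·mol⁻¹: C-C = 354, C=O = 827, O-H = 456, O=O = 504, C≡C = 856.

Let D be the C-H bond energy.
Σ(broken) = 1×856 + 1×354 + 4×D + 4×504 = 3226 + 4D
Σ(formed) = 6×827 + 4×456 = 6786
ΔH = Σ(broken) − Σ(formed) = (3226 + 4D) − (6786) = −3560 + 4D
Setting this equal to −1952 kJ gives 4D = 1608, so D = 402 kJ/mol.

D(C-H) ≈ 402 kJ/mol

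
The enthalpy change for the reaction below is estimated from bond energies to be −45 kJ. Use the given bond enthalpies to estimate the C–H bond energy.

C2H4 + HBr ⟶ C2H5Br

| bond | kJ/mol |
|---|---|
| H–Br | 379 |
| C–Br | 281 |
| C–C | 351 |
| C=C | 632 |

Let D be the C–H bond energy.
Σ(broken) = 4×D + 1×632 + 1×379 = 1011 + 4D
Σ(formed) = 1×281 + 1×351 + 5×D = 632 + 5D
ΔH = Σ(broken) − Σ(formed) = (1011 + 4D) − (632 + 5D) = +379 − D
Setting this equal to −45 kJ gives D = 424 kJ/mol.

D(C–H) ≈ 424 kJ/mol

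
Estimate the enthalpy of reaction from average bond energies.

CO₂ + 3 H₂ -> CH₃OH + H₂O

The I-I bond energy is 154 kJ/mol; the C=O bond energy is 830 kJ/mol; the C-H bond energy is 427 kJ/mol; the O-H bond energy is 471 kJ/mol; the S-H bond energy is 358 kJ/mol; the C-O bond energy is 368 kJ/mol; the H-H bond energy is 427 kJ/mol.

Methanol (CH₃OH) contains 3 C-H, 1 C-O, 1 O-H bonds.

Bonds broken (reactants):
  C=O: 2 × 830 = 1660
  H-H: 3 × 427 = 1281
  Σ(broken) = 2941 kJ
Bonds formed (products):
  C-H: 3 × 427 = 1281
  C-O: 1 × 368 = 368
  O-H: 3 × 471 = 1413
  Σ(formed) = 3062 kJ
ΔH = Σ(broken) − Σ(formed) = 2941 − 3062 = −121 kJ

ΔH ≈ −121 kJ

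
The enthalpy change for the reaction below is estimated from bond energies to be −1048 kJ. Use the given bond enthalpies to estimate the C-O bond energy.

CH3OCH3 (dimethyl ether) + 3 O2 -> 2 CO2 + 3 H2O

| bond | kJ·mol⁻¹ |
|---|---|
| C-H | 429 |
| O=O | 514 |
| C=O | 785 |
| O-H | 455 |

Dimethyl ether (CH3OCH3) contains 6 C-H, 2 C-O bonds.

Let D be the C-O bond energy.
Σ(broken) = 6×429 + 2×D + 3×514 = 4116 + 2D
Σ(formed) = 4×785 + 6×455 = 5870
ΔH = Σ(broken) − Σ(formed) = (4116 + 2D) − (5870) = −1754 + 2D
Setting this equal to −1048 kJ gives 2D = 706, so D = 353 kJ/mol.

D(C-O) ≈ 353 kJ/mol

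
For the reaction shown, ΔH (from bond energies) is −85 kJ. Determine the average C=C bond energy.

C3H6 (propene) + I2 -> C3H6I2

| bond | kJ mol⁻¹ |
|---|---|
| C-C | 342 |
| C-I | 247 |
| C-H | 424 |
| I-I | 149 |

Let D be the C=C bond energy.
Σ(broken) = 1×342 + 6×424 + 1×D + 1×149 = 3035 + D
Σ(formed) = 2×342 + 6×424 + 2×247 = 3722
ΔH = Σ(broken) − Σ(formed) = (3035 + D) − (3722) = −687 + D
Setting this equal to −85 kJ gives D = 602 kJ/mol.

D(C=C) ≈ 602 kJ/mol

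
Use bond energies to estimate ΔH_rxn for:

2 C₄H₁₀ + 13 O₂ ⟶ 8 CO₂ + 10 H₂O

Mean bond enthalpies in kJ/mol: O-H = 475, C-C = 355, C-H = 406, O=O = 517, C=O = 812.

ΔH ≈ −5521 kJ

Bonds broken (reactants):
  C-C: 6 × 355 = 2130
  C-H: 20 × 406 = 8120
  O=O: 13 × 517 = 6721
  Σ(broken) = 16971 kJ
Bonds formed (products):
  C=O: 16 × 812 = 12992
  O-H: 20 × 475 = 9500
  Σ(formed) = 22492 kJ
ΔH = Σ(broken) − Σ(formed) = 16971 − 22492 = −5521 kJ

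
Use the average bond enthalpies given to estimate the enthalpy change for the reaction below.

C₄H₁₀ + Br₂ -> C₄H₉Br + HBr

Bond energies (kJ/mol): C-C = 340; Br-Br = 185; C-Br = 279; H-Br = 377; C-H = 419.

Bonds broken (reactants):
  Br-Br: 1 × 185 = 185
  C-C: 3 × 340 = 1020
  C-H: 10 × 419 = 4190
  Σ(broken) = 5395 kJ
Bonds formed (products):
  C-Br: 1 × 279 = 279
  C-C: 3 × 340 = 1020
  C-H: 9 × 419 = 3771
  H-Br: 1 × 377 = 377
  Σ(formed) = 5447 kJ
ΔH = Σ(broken) − Σ(formed) = 5395 − 5447 = −52 kJ

ΔH ≈ −52 kJ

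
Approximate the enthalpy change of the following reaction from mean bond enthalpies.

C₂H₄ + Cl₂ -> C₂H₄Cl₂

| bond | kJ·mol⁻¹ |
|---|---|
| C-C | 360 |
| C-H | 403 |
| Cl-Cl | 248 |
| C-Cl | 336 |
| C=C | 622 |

ΔH ≈ −162 kJ

Bonds broken (reactants):
  C-H: 4 × 403 = 1612
  C=C: 1 × 622 = 622
  Cl-Cl: 1 × 248 = 248
  Σ(broken) = 2482 kJ
Bonds formed (products):
  C-C: 1 × 360 = 360
  C-Cl: 2 × 336 = 672
  C-H: 4 × 403 = 1612
  Σ(formed) = 2644 kJ
ΔH = Σ(broken) − Σ(formed) = 2482 − 2644 = −162 kJ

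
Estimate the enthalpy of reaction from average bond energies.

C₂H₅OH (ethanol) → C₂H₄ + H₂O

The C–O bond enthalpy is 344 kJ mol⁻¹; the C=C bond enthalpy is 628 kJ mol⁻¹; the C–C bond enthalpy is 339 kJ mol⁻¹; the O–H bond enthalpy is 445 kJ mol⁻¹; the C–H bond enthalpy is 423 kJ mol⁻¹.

Bonds broken (reactants):
  C–C: 1 × 339 = 339
  C–H: 5 × 423 = 2115
  C–O: 1 × 344 = 344
  O–H: 1 × 445 = 445
  Σ(broken) = 3243 kJ
Bonds formed (products):
  C–H: 4 × 423 = 1692
  C=C: 1 × 628 = 628
  O–H: 2 × 445 = 890
  Σ(formed) = 3210 kJ
ΔH = Σ(broken) − Σ(formed) = 3243 − 3210 = +33 kJ

ΔH ≈ +33 kJ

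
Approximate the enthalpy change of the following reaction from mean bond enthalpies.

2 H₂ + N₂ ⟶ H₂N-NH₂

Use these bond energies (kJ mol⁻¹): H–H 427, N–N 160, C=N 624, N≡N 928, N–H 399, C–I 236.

Bonds broken (reactants):
  H–H: 2 × 427 = 854
  N≡N: 1 × 928 = 928
  Σ(broken) = 1782 kJ
Bonds formed (products):
  N–H: 4 × 399 = 1596
  N–N: 1 × 160 = 160
  Σ(formed) = 1756 kJ
ΔH = Σ(broken) − Σ(formed) = 1782 − 1756 = +26 kJ

ΔH ≈ +26 kJ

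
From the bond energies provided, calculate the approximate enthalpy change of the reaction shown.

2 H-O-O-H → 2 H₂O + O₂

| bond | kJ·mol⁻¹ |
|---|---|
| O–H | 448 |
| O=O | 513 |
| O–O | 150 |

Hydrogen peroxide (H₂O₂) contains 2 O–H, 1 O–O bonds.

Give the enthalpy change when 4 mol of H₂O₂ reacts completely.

ΔH = −426 kJ

Bonds broken (reactants):
  O–H: 4 × 448 = 1792
  O–O: 2 × 150 = 300
  Σ(broken) = 2092 kJ
Bonds formed (products):
  O–H: 4 × 448 = 1792
  O=O: 1 × 513 = 513
  Σ(formed) = 2305 kJ
ΔH = Σ(broken) − Σ(formed) = 2092 − 2305 = −213 kJ
For 2× the reaction as written: 2 × (−213) = −426 kJ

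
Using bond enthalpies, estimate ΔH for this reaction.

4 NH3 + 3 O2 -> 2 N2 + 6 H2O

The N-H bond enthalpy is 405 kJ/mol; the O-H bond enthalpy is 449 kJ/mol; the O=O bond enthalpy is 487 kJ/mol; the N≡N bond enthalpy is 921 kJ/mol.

ΔH ≈ −909 kJ

Bonds broken (reactants):
  N-H: 12 × 405 = 4860
  O=O: 3 × 487 = 1461
  Σ(broken) = 6321 kJ
Bonds formed (products):
  N≡N: 2 × 921 = 1842
  O-H: 12 × 449 = 5388
  Σ(formed) = 7230 kJ
ΔH = Σ(broken) − Σ(formed) = 6321 − 7230 = −909 kJ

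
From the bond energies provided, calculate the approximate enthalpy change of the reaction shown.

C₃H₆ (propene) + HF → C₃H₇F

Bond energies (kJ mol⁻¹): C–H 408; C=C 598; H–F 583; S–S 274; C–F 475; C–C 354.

Bonds broken (reactants):
  C–C: 1 × 354 = 354
  C–H: 6 × 408 = 2448
  C=C: 1 × 598 = 598
  H–F: 1 × 583 = 583
  Σ(broken) = 3983 kJ
Bonds formed (products):
  C–C: 2 × 354 = 708
  C–F: 1 × 475 = 475
  C–H: 7 × 408 = 2856
  Σ(formed) = 4039 kJ
ΔH = Σ(broken) − Σ(formed) = 3983 − 4039 = −56 kJ

ΔH ≈ −56 kJ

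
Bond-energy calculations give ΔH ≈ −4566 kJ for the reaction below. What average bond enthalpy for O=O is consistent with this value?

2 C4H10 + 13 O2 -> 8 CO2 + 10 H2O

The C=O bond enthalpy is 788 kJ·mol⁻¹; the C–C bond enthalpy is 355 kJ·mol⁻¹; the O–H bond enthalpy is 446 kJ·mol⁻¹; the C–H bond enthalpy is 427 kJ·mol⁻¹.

D(O=O) ≈ 484 kJ/mol

Let D be the O=O bond energy.
Σ(broken) = 6×355 + 20×427 + 13×D = 10670 + 13D
Σ(formed) = 16×788 + 20×446 = 21528
ΔH = Σ(broken) − Σ(formed) = (10670 + 13D) − (21528) = −10858 + 13D
Setting this equal to −4566 kJ gives 13D = 6292, so D = 484 kJ/mol.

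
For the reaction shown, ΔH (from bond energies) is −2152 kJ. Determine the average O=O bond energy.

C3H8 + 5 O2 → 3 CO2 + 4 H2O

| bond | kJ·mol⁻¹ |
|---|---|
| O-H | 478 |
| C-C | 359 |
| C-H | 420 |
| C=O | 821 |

Let D be the O=O bond energy.
Σ(broken) = 2×359 + 8×420 + 5×D = 4078 + 5D
Σ(formed) = 6×821 + 8×478 = 8750
ΔH = Σ(broken) − Σ(formed) = (4078 + 5D) − (8750) = −4672 + 5D
Setting this equal to −2152 kJ gives 5D = 2520, so D = 504 kJ/mol.

D(O=O) ≈ 504 kJ/mol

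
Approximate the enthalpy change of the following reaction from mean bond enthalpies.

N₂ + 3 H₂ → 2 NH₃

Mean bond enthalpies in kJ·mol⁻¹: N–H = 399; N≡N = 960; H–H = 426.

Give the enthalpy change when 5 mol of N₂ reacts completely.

ΔH = −780 kJ

Bonds broken (reactants):
  H–H: 3 × 426 = 1278
  N≡N: 1 × 960 = 960
  Σ(broken) = 2238 kJ
Bonds formed (products):
  N–H: 6 × 399 = 2394
  Σ(formed) = 2394 kJ
ΔH = Σ(broken) − Σ(formed) = 2238 − 2394 = −156 kJ
For 5× the reaction as written: 5 × (−156) = −780 kJ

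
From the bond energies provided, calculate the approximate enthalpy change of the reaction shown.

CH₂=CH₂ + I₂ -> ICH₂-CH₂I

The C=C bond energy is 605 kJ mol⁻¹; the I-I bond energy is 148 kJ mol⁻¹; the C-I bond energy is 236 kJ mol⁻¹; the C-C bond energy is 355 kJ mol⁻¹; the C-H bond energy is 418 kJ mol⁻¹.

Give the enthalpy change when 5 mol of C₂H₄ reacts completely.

ΔH = −370 kJ

Bonds broken (reactants):
  C-H: 4 × 418 = 1672
  C=C: 1 × 605 = 605
  I-I: 1 × 148 = 148
  Σ(broken) = 2425 kJ
Bonds formed (products):
  C-C: 1 × 355 = 355
  C-H: 4 × 418 = 1672
  C-I: 2 × 236 = 472
  Σ(formed) = 2499 kJ
ΔH = Σ(broken) − Σ(formed) = 2425 − 2499 = −74 kJ
For 5× the reaction as written: 5 × (−74) = −370 kJ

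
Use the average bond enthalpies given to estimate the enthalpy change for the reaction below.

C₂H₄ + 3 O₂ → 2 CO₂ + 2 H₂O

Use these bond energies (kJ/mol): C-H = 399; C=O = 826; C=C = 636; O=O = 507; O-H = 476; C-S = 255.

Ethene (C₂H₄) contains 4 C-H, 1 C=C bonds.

ΔH ≈ −1455 kJ

Bonds broken (reactants):
  C-H: 4 × 399 = 1596
  C=C: 1 × 636 = 636
  O=O: 3 × 507 = 1521
  Σ(broken) = 3753 kJ
Bonds formed (products):
  C=O: 4 × 826 = 3304
  O-H: 4 × 476 = 1904
  Σ(formed) = 5208 kJ
ΔH = Σ(broken) − Σ(formed) = 3753 − 5208 = −1455 kJ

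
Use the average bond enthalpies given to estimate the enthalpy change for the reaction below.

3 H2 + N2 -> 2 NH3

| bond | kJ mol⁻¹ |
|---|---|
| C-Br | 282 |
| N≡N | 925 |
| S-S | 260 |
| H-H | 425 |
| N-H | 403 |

ΔH ≈ −218 kJ

Bonds broken (reactants):
  H-H: 3 × 425 = 1275
  N≡N: 1 × 925 = 925
  Σ(broken) = 2200 kJ
Bonds formed (products):
  N-H: 6 × 403 = 2418
  Σ(formed) = 2418 kJ
ΔH = Σ(broken) − Σ(formed) = 2200 − 2418 = −218 kJ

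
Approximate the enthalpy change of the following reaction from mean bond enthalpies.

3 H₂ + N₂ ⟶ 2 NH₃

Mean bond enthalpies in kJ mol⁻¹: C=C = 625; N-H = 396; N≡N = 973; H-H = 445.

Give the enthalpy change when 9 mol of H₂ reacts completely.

ΔH = −204 kJ

Bonds broken (reactants):
  H-H: 3 × 445 = 1335
  N≡N: 1 × 973 = 973
  Σ(broken) = 2308 kJ
Bonds formed (products):
  N-H: 6 × 396 = 2376
  Σ(formed) = 2376 kJ
ΔH = Σ(broken) − Σ(formed) = 2308 − 2376 = −68 kJ
For 3× the reaction as written: 3 × (−68) = −204 kJ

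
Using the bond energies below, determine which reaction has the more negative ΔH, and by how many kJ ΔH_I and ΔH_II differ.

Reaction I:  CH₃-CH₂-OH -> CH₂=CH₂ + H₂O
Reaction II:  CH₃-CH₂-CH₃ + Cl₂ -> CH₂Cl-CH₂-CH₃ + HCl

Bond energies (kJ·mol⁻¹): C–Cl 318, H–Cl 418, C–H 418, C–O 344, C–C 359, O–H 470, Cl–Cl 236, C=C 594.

Reaction I:
  Bonds broken (reactants):
    C–C: 1 × 359 = 359
    C–H: 5 × 418 = 2090
    C–O: 1 × 344 = 344
    O–H: 1 × 470 = 470
    Σ(broken) = 3263 kJ
  Bonds formed (products):
    C–H: 4 × 418 = 1672
    C=C: 1 × 594 = 594
    O–H: 2 × 470 = 940
    Σ(formed) = 3206 kJ
  ΔH_I = 3263 − 3206 = +57 kJ
Reaction II:
  Bonds broken (reactants):
    C–C: 2 × 359 = 718
    C–H: 8 × 418 = 3344
    Cl–Cl: 1 × 236 = 236
    Σ(broken) = 4298 kJ
  Bonds formed (products):
    C–C: 2 × 359 = 718
    C–Cl: 1 × 318 = 318
    C–H: 7 × 418 = 2926
    H–Cl: 1 × 418 = 418
    Σ(formed) = 4380 kJ
  ΔH_II = 4298 − 4380 = −82 kJ
ΔH_I − ΔH_II = +139 kJ, so reaction II has the more negative ΔH; |ΔH_I − ΔH_II| = 139 kJ.

Reaction II, by 139 kJ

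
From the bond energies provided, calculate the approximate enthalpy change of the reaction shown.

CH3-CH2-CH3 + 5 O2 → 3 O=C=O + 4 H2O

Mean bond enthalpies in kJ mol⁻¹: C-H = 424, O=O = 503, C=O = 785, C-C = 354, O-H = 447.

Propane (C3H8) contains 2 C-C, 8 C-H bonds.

Bonds broken (reactants):
  C-C: 2 × 354 = 708
  C-H: 8 × 424 = 3392
  O=O: 5 × 503 = 2515
  Σ(broken) = 6615 kJ
Bonds formed (products):
  C=O: 6 × 785 = 4710
  O-H: 8 × 447 = 3576
  Σ(formed) = 8286 kJ
ΔH = Σ(broken) − Σ(formed) = 6615 − 8286 = −1671 kJ

ΔH ≈ −1671 kJ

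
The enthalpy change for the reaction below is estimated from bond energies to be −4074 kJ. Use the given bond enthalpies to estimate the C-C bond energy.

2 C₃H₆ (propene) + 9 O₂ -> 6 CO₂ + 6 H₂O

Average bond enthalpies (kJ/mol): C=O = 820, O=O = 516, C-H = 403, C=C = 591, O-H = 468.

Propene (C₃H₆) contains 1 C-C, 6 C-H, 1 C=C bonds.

D(C-C) ≈ 360 kJ/mol

Let D be the C-C bond energy.
Σ(broken) = 2×D + 12×403 + 2×591 + 9×516 = 10662 + 2D
Σ(formed) = 12×820 + 12×468 = 15456
ΔH = Σ(broken) − Σ(formed) = (10662 + 2D) − (15456) = −4794 + 2D
Setting this equal to −4074 kJ gives 2D = 720, so D = 360 kJ/mol.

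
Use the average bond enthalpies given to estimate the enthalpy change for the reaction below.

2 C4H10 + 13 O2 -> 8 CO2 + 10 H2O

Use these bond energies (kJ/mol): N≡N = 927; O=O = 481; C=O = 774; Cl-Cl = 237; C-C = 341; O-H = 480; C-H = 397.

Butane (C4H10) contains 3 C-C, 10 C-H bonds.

Bonds broken (reactants):
  C-C: 6 × 341 = 2046
  C-H: 20 × 397 = 7940
  O=O: 13 × 481 = 6253
  Σ(broken) = 16239 kJ
Bonds formed (products):
  C=O: 16 × 774 = 12384
  O-H: 20 × 480 = 9600
  Σ(formed) = 21984 kJ
ΔH = Σ(broken) − Σ(formed) = 16239 − 21984 = −5745 kJ

ΔH ≈ −5745 kJ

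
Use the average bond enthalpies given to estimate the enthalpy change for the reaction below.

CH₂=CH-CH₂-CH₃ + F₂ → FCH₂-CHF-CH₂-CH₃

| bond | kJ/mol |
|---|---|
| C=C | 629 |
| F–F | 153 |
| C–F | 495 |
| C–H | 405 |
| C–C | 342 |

ΔH ≈ −550 kJ

Bonds broken (reactants):
  C–C: 2 × 342 = 684
  C–H: 8 × 405 = 3240
  C=C: 1 × 629 = 629
  F–F: 1 × 153 = 153
  Σ(broken) = 4706 kJ
Bonds formed (products):
  C–C: 3 × 342 = 1026
  C–F: 2 × 495 = 990
  C–H: 8 × 405 = 3240
  Σ(formed) = 5256 kJ
ΔH = Σ(broken) − Σ(formed) = 4706 − 5256 = −550 kJ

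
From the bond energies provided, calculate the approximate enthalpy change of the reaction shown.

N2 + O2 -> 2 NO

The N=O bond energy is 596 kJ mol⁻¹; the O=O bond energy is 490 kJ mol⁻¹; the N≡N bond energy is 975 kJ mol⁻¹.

Bonds broken (reactants):
  N≡N: 1 × 975 = 975
  O=O: 1 × 490 = 490
  Σ(broken) = 1465 kJ
Bonds formed (products):
  N=O: 2 × 596 = 1192
  Σ(formed) = 1192 kJ
ΔH = Σ(broken) − Σ(formed) = 1465 − 1192 = +273 kJ

ΔH ≈ +273 kJ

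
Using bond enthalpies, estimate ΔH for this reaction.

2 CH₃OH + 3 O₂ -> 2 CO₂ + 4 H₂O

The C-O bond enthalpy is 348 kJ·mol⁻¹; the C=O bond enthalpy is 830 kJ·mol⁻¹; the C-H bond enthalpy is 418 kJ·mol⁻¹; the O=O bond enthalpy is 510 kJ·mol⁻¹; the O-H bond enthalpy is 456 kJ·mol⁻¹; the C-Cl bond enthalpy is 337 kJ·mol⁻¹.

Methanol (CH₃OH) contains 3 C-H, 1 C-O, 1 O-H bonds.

ΔH ≈ −1322 kJ

Bonds broken (reactants):
  C-H: 6 × 418 = 2508
  C-O: 2 × 348 = 696
  O-H: 2 × 456 = 912
  O=O: 3 × 510 = 1530
  Σ(broken) = 5646 kJ
Bonds formed (products):
  C=O: 4 × 830 = 3320
  O-H: 8 × 456 = 3648
  Σ(formed) = 6968 kJ
ΔH = Σ(broken) − Σ(formed) = 5646 − 6968 = −1322 kJ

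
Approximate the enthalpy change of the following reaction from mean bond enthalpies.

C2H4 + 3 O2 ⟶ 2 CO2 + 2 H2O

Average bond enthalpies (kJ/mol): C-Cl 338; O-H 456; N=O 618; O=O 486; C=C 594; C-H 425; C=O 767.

ΔH ≈ −1140 kJ

Bonds broken (reactants):
  C-H: 4 × 425 = 1700
  C=C: 1 × 594 = 594
  O=O: 3 × 486 = 1458
  Σ(broken) = 3752 kJ
Bonds formed (products):
  C=O: 4 × 767 = 3068
  O-H: 4 × 456 = 1824
  Σ(formed) = 4892 kJ
ΔH = Σ(broken) − Σ(formed) = 3752 − 4892 = −1140 kJ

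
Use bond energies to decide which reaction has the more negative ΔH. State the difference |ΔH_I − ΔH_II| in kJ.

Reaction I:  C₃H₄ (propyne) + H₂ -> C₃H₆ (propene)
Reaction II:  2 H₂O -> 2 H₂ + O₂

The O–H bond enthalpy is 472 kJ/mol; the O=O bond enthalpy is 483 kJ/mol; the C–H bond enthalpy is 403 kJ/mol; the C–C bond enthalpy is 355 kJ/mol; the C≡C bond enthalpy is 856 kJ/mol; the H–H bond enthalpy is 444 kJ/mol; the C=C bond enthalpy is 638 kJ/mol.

Reaction I, by 661 kJ

Reaction I:
  Bonds broken (reactants):
    C≡C: 1 × 856 = 856
    C–C: 1 × 355 = 355
    C–H: 4 × 403 = 1612
    H–H: 1 × 444 = 444
    Σ(broken) = 3267 kJ
  Bonds formed (products):
    C–C: 1 × 355 = 355
    C–H: 6 × 403 = 2418
    C=C: 1 × 638 = 638
    Σ(formed) = 3411 kJ
  ΔH_I = 3267 − 3411 = −144 kJ
Reaction II:
  Bonds broken (reactants):
    O–H: 4 × 472 = 1888
    Σ(broken) = 1888 kJ
  Bonds formed (products):
    H–H: 2 × 444 = 888
    O=O: 1 × 483 = 483
    Σ(formed) = 1371 kJ
  ΔH_II = 1888 − 1371 = +517 kJ
ΔH_I − ΔH_II = −661 kJ, so reaction I has the more negative ΔH; |ΔH_I − ΔH_II| = 661 kJ.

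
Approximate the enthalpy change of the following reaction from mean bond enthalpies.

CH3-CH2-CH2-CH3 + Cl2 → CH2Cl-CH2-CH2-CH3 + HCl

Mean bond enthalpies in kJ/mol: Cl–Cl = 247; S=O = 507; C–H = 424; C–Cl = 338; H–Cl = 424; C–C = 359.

ΔH ≈ −91 kJ

Bonds broken (reactants):
  C–C: 3 × 359 = 1077
  C–H: 10 × 424 = 4240
  Cl–Cl: 1 × 247 = 247
  Σ(broken) = 5564 kJ
Bonds formed (products):
  C–C: 3 × 359 = 1077
  C–Cl: 1 × 338 = 338
  C–H: 9 × 424 = 3816
  H–Cl: 1 × 424 = 424
  Σ(formed) = 5655 kJ
ΔH = Σ(broken) − Σ(formed) = 5564 − 5655 = −91 kJ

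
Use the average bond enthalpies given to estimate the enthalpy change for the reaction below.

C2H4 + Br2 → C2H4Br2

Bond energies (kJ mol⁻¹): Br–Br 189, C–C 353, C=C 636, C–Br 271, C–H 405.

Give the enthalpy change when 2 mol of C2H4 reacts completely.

Bonds broken (reactants):
  Br–Br: 1 × 189 = 189
  C–H: 4 × 405 = 1620
  C=C: 1 × 636 = 636
  Σ(broken) = 2445 kJ
Bonds formed (products):
  C–Br: 2 × 271 = 542
  C–C: 1 × 353 = 353
  C–H: 4 × 405 = 1620
  Σ(formed) = 2515 kJ
ΔH = Σ(broken) − Σ(formed) = 2445 − 2515 = −70 kJ
For 2× the reaction as written: 2 × (−70) = −140 kJ

ΔH = −140 kJ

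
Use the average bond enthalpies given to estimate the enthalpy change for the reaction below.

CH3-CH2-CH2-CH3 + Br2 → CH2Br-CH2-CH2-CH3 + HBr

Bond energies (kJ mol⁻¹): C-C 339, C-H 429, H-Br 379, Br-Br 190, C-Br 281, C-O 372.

ΔH ≈ −41 kJ

Bonds broken (reactants):
  Br-Br: 1 × 190 = 190
  C-C: 3 × 339 = 1017
  C-H: 10 × 429 = 4290
  Σ(broken) = 5497 kJ
Bonds formed (products):
  C-Br: 1 × 281 = 281
  C-C: 3 × 339 = 1017
  C-H: 9 × 429 = 3861
  H-Br: 1 × 379 = 379
  Σ(formed) = 5538 kJ
ΔH = Σ(broken) − Σ(formed) = 5497 − 5538 = −41 kJ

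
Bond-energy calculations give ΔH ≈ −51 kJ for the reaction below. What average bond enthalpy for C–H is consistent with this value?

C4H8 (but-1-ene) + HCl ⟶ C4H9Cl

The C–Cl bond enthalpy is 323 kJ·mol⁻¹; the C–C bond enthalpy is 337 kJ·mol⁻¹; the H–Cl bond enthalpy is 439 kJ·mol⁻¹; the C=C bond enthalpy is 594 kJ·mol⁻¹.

Let D be the C–H bond energy.
Σ(broken) = 2×337 + 8×D + 1×594 + 1×439 = 1707 + 8D
Σ(formed) = 3×337 + 1×323 + 9×D = 1334 + 9D
ΔH = Σ(broken) − Σ(formed) = (1707 + 8D) − (1334 + 9D) = +373 − D
Setting this equal to −51 kJ gives D = 424 kJ/mol.

D(C–H) ≈ 424 kJ/mol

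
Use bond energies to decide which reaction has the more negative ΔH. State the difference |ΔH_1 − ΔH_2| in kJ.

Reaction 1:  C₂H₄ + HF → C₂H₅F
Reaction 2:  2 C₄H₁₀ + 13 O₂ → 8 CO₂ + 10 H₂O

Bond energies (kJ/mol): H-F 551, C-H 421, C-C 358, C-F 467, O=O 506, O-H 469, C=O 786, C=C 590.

Reaction 1:
  Bonds broken (reactants):
    C-H: 4 × 421 = 1684
    C=C: 1 × 590 = 590
    H-F: 1 × 551 = 551
    Σ(broken) = 2825 kJ
  Bonds formed (products):
    C-C: 1 × 358 = 358
    C-F: 1 × 467 = 467
    C-H: 5 × 421 = 2105
    Σ(formed) = 2930 kJ
  ΔH_1 = 2825 − 2930 = −105 kJ
Reaction 2:
  Bonds broken (reactants):
    C-C: 6 × 358 = 2148
    C-H: 20 × 421 = 8420
    O=O: 13 × 506 = 6578
    Σ(broken) = 17146 kJ
  Bonds formed (products):
    C=O: 16 × 786 = 12576
    O-H: 20 × 469 = 9380
    Σ(formed) = 21956 kJ
  ΔH_2 = 17146 − 21956 = −4810 kJ
ΔH_1 − ΔH_2 = +4705 kJ, so reaction 2 has the more negative ΔH; |ΔH_1 − ΔH_2| = 4705 kJ.

Reaction 2, by 4705 kJ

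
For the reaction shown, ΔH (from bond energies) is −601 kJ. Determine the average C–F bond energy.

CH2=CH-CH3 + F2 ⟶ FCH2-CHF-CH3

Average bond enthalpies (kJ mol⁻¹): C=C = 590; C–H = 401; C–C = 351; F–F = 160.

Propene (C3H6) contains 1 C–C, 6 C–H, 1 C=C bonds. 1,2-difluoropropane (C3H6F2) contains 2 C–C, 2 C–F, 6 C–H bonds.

D(C–F) ≈ 500 kJ/mol

Let D be the C–F bond energy.
Σ(broken) = 1×351 + 6×401 + 1×590 + 1×160 = 3507
Σ(formed) = 2×351 + 2×D + 6×401 = 3108 + 2D
ΔH = Σ(broken) − Σ(formed) = (3507) − (3108 + 2D) = +399 − 2D
Setting this equal to −601 kJ gives 2D = 1000, so D = 500 kJ/mol.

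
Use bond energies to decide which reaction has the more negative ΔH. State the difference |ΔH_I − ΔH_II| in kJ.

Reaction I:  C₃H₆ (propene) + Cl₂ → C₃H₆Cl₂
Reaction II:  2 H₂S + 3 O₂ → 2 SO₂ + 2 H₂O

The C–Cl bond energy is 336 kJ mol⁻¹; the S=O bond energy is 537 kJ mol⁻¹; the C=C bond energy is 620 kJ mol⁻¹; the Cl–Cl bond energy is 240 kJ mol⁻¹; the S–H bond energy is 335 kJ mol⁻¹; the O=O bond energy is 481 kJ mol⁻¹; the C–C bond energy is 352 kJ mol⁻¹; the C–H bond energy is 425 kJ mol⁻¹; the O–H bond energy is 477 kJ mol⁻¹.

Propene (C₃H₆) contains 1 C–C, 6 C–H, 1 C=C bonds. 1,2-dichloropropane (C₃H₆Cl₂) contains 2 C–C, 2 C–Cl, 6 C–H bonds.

Reaction I:
  Bonds broken (reactants):
    C–C: 1 × 352 = 352
    C–H: 6 × 425 = 2550
    C=C: 1 × 620 = 620
    Cl–Cl: 1 × 240 = 240
    Σ(broken) = 3762 kJ
  Bonds formed (products):
    C–C: 2 × 352 = 704
    C–Cl: 2 × 336 = 672
    C–H: 6 × 425 = 2550
    Σ(formed) = 3926 kJ
  ΔH_I = 3762 − 3926 = −164 kJ
Reaction II:
  Bonds broken (reactants):
    O=O: 3 × 481 = 1443
    S–H: 4 × 335 = 1340
    Σ(broken) = 2783 kJ
  Bonds formed (products):
    O–H: 4 × 477 = 1908
    S=O: 4 × 537 = 2148
    Σ(formed) = 4056 kJ
  ΔH_II = 2783 − 4056 = −1273 kJ
ΔH_I − ΔH_II = +1109 kJ, so reaction II has the more negative ΔH; |ΔH_I − ΔH_II| = 1109 kJ.

Reaction II, by 1109 kJ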